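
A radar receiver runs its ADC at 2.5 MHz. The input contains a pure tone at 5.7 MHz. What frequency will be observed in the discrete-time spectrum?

5.7 MHz mod fs = 0.7 MHz.
0.7 MHz ≤ fs/2 = 1.25 MHz, appears at 0.7 MHz.

0.7 MHz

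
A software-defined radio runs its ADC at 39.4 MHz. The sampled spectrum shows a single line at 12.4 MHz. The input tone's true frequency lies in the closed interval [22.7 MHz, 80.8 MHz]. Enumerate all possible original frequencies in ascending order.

Frequencies that alias to 12.4 MHz are k·fs ± 12.4 MHz for integer k ≥ 0.
k=0: 12.4 MHz.
k=1: 27 MHz, 51.8 MHz.
k=2: 66.4 MHz, 91.2 MHz.
k=3: 105.8 MHz, 130.6 MHz.
Within [22.7 MHz, 80.8 MHz]: 27 MHz, 51.8 MHz, 66.4 MHz.

27 MHz, 51.8 MHz, 66.4 MHz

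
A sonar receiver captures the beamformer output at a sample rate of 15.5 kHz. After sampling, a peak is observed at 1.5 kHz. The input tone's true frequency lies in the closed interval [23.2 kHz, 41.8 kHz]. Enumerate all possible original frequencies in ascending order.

29.5 kHz, 32.5 kHz

Frequencies that alias to 1.5 kHz are k·fs ± 1.5 kHz for integer k ≥ 0.
k=0: 1.5 kHz.
k=1: 14 kHz, 17 kHz.
k=2: 29.5 kHz, 32.5 kHz.
k=3: 45 kHz, 48 kHz.
Within [23.2 kHz, 41.8 kHz]: 29.5 kHz, 32.5 kHz.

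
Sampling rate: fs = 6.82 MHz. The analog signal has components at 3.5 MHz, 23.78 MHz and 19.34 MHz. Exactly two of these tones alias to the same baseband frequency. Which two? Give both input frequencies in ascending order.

3.5 MHz, 23.78 MHz

fs/2 = 3.41 MHz.
3.5 MHz > fs/2 = 3.41 MHz, folds to fs − 3.5 MHz = 3.32 MHz.
23.78 MHz mod fs = 3.32 MHz.
3.32 MHz ≤ fs/2 = 3.41 MHz, appears at 3.32 MHz.
19.34 MHz mod fs = 5.7 MHz.
5.7 MHz > fs/2 = 3.41 MHz, folds to fs − 5.7 MHz = 1.12 MHz.
3.5 MHz and 23.78 MHz both map to 3.32 MHz.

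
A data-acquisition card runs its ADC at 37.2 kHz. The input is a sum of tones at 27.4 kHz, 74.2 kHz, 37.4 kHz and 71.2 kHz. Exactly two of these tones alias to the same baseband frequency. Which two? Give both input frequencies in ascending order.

fs/2 = 18.6 kHz.
27.4 kHz > fs/2 = 18.6 kHz, folds to fs − 27.4 kHz = 9.8 kHz.
74.2 kHz mod fs = 37 kHz.
37 kHz > fs/2 = 18.6 kHz, folds to fs − 37 kHz = 0.2 kHz.
37.4 kHz mod fs = 0.2 kHz.
0.2 kHz ≤ fs/2 = 18.6 kHz, appears at 0.2 kHz.
71.2 kHz mod fs = 34 kHz.
34 kHz > fs/2 = 18.6 kHz, folds to fs − 34 kHz = 3.2 kHz.
37.4 kHz and 74.2 kHz both map to 0.2 kHz.

37.4 kHz, 74.2 kHz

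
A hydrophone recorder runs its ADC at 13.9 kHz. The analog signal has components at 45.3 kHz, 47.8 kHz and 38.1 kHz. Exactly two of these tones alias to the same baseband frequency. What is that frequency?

fs/2 = 6.95 kHz.
45.3 kHz mod fs = 3.6 kHz.
3.6 kHz ≤ fs/2 = 6.95 kHz, appears at 3.6 kHz.
47.8 kHz mod fs = 6.1 kHz.
6.1 kHz ≤ fs/2 = 6.95 kHz, appears at 6.1 kHz.
38.1 kHz mod fs = 10.3 kHz.
10.3 kHz > fs/2 = 6.95 kHz, folds to fs − 10.3 kHz = 3.6 kHz.
38.1 kHz and 45.3 kHz both map to 3.6 kHz.

3.6 kHz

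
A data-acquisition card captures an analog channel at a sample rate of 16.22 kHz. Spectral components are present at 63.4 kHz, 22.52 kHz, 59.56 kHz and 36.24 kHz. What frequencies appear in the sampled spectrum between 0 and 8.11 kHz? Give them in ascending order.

fs/2 = 8.11 kHz.
63.4 kHz mod fs = 14.74 kHz.
14.74 kHz > fs/2 = 8.11 kHz, folds to fs − 14.74 kHz = 1.48 kHz.
22.52 kHz mod fs = 6.3 kHz.
6.3 kHz ≤ fs/2 = 8.11 kHz, appears at 6.3 kHz.
59.56 kHz mod fs = 10.9 kHz.
10.9 kHz > fs/2 = 8.11 kHz, folds to fs − 10.9 kHz = 5.32 kHz.
36.24 kHz mod fs = 3.8 kHz.
3.8 kHz ≤ fs/2 = 8.11 kHz, appears at 3.8 kHz.
Distinct values: {1.48 kHz, 3.8 kHz, 5.32 kHz, 6.3 kHz}.

1.48 kHz, 3.8 kHz, 5.32 kHz, 6.3 kHz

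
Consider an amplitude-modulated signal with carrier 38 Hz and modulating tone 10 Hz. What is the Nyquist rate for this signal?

AM sidebands sit at fc ± fm = 28 Hz and 48 Hz.
Highest-frequency component: 48 Hz.
Nyquist rate = 2 × 48 Hz = 96 Hz.

96 Hz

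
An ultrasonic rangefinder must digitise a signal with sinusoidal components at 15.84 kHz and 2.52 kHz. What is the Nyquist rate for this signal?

31.68 kHz

Highest-frequency component: 15.84 kHz.
Nyquist rate = 2 × 15.84 kHz = 31.68 kHz.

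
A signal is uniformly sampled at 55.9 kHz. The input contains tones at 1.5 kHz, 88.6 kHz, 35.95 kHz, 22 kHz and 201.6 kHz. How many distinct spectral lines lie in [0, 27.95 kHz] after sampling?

fs/2 = 27.95 kHz.
1.5 kHz ≤ fs/2 = 27.95 kHz, passes unchanged.
88.6 kHz mod fs = 32.7 kHz.
32.7 kHz > fs/2 = 27.95 kHz, folds to fs − 32.7 kHz = 23.2 kHz.
35.95 kHz > fs/2 = 27.95 kHz, folds to fs − 35.95 kHz = 19.95 kHz.
22 kHz ≤ fs/2 = 27.95 kHz, passes unchanged.
201.6 kHz mod fs = 33.9 kHz.
33.9 kHz > fs/2 = 27.95 kHz, folds to fs − 33.9 kHz = 22 kHz.
Distinct values: {1.5 kHz, 19.95 kHz, 22 kHz, 23.2 kHz} → 4.

4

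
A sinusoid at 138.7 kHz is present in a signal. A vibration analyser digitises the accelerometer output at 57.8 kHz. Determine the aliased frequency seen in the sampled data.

138.7 kHz mod fs = 23.1 kHz.
23.1 kHz ≤ fs/2 = 28.9 kHz, appears at 23.1 kHz.

23.1 kHz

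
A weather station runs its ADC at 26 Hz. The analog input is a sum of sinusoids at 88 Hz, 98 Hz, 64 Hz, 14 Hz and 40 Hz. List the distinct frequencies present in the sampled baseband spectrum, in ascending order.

fs/2 = 13 Hz.
88 Hz mod fs = 10 Hz.
10 Hz ≤ fs/2 = 13 Hz, appears at 10 Hz.
98 Hz mod fs = 20 Hz.
20 Hz > fs/2 = 13 Hz, folds to fs − 20 Hz = 6 Hz.
64 Hz mod fs = 12 Hz.
12 Hz ≤ fs/2 = 13 Hz, appears at 12 Hz.
14 Hz > fs/2 = 13 Hz, folds to fs − 14 Hz = 12 Hz.
40 Hz mod fs = 14 Hz.
14 Hz > fs/2 = 13 Hz, folds to fs − 14 Hz = 12 Hz.
Distinct values: {6 Hz, 10 Hz, 12 Hz}.

6 Hz, 10 Hz, 12 Hz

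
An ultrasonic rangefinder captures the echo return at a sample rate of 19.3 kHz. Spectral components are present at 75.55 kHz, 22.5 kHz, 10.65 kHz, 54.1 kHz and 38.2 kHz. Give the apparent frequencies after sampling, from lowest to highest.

0.4 kHz, 1.65 kHz, 3.2 kHz, 3.8 kHz, 8.65 kHz

fs/2 = 9.65 kHz.
75.55 kHz mod fs = 17.65 kHz.
17.65 kHz > fs/2 = 9.65 kHz, folds to fs − 17.65 kHz = 1.65 kHz.
22.5 kHz mod fs = 3.2 kHz.
3.2 kHz ≤ fs/2 = 9.65 kHz, appears at 3.2 kHz.
10.65 kHz > fs/2 = 9.65 kHz, folds to fs − 10.65 kHz = 8.65 kHz.
54.1 kHz mod fs = 15.5 kHz.
15.5 kHz > fs/2 = 9.65 kHz, folds to fs − 15.5 kHz = 3.8 kHz.
38.2 kHz mod fs = 18.9 kHz.
18.9 kHz > fs/2 = 9.65 kHz, folds to fs − 18.9 kHz = 0.4 kHz.
Distinct values: {0.4 kHz, 1.65 kHz, 3.2 kHz, 3.8 kHz, 8.65 kHz}.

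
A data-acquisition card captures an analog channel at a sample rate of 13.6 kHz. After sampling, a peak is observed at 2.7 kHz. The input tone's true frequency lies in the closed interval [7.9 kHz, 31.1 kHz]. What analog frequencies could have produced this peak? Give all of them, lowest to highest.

Frequencies that alias to 2.7 kHz are k·fs ± 2.7 kHz for integer k ≥ 0.
k=0: 2.7 kHz.
k=1: 10.9 kHz, 16.3 kHz.
k=2: 24.5 kHz, 29.9 kHz.
k=3: 38.1 kHz, 43.5 kHz.
Within [7.9 kHz, 31.1 kHz]: 10.9 kHz, 16.3 kHz, 24.5 kHz, 29.9 kHz.

10.9 kHz, 16.3 kHz, 24.5 kHz, 29.9 kHz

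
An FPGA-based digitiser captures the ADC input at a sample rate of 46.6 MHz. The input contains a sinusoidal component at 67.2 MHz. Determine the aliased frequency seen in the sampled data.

67.2 MHz mod fs = 20.6 MHz.
20.6 MHz ≤ fs/2 = 23.3 MHz, appears at 20.6 MHz.

20.6 MHz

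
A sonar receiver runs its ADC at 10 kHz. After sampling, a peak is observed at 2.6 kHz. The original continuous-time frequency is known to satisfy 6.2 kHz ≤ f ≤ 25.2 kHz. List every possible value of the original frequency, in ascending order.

7.4 kHz, 12.6 kHz, 17.4 kHz, 22.6 kHz

Frequencies that alias to 2.6 kHz are k·fs ± 2.6 kHz for integer k ≥ 0.
k=0: 2.6 kHz.
k=1: 7.4 kHz, 12.6 kHz.
k=2: 17.4 kHz, 22.6 kHz.
k=3: 27.4 kHz, 32.6 kHz.
Within [6.2 kHz, 25.2 kHz]: 7.4 kHz, 12.6 kHz, 17.4 kHz, 22.6 kHz.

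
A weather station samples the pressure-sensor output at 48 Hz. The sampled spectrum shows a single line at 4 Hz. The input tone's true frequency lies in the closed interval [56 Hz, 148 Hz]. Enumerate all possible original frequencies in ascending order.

92 Hz, 100 Hz, 140 Hz, 148 Hz

Frequencies that alias to 4 Hz are k·fs ± 4 Hz for integer k ≥ 0.
k=0: 4 Hz.
k=1: 44 Hz, 52 Hz.
k=2: 92 Hz, 100 Hz.
k=3: 140 Hz, 148 Hz.
k=4: 188 Hz, 196 Hz.
Within [56 Hz, 148 Hz]: 92 Hz, 100 Hz, 140 Hz, 148 Hz.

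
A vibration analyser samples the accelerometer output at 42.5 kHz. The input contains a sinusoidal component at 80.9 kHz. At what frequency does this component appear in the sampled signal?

4.1 kHz

80.9 kHz mod fs = 38.4 kHz.
38.4 kHz > fs/2 = 21.25 kHz, folds to fs − 38.4 kHz = 4.1 kHz.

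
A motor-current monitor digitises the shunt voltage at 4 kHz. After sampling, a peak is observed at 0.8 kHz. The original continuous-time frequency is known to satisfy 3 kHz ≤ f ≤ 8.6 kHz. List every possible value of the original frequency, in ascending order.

Frequencies that alias to 0.8 kHz are k·fs ± 0.8 kHz for integer k ≥ 0.
k=0: 0.8 kHz.
k=1: 3.2 kHz, 4.8 kHz.
k=2: 7.2 kHz, 8.8 kHz.
k=3: 11.2 kHz, 12.8 kHz.
Within [3 kHz, 8.6 kHz]: 3.2 kHz, 4.8 kHz, 7.2 kHz.

3.2 kHz, 4.8 kHz, 7.2 kHz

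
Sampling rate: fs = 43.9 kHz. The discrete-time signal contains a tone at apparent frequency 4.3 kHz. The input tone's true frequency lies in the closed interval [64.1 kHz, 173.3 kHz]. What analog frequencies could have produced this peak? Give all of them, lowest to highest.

83.5 kHz, 92.1 kHz, 127.4 kHz, 136 kHz, 171.3 kHz

Frequencies that alias to 4.3 kHz are k·fs ± 4.3 kHz for integer k ≥ 0.
k=0: 4.3 kHz.
k=1: 39.6 kHz, 48.2 kHz.
k=2: 83.5 kHz, 92.1 kHz.
k=3: 127.4 kHz, 136 kHz.
k=4: 171.3 kHz, 179.9 kHz.
k=5: 215.2 kHz, 223.8 kHz.
Within [64.1 kHz, 173.3 kHz]: 83.5 kHz, 92.1 kHz, 127.4 kHz, 136 kHz, 171.3 kHz.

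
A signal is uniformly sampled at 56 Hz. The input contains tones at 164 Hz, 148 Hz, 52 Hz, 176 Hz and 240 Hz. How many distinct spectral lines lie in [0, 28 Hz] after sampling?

fs/2 = 28 Hz.
164 Hz mod fs = 52 Hz.
52 Hz > fs/2 = 28 Hz, folds to fs − 52 Hz = 4 Hz.
148 Hz mod fs = 36 Hz.
36 Hz > fs/2 = 28 Hz, folds to fs − 36 Hz = 20 Hz.
52 Hz > fs/2 = 28 Hz, folds to fs − 52 Hz = 4 Hz.
176 Hz mod fs = 8 Hz.
8 Hz ≤ fs/2 = 28 Hz, appears at 8 Hz.
240 Hz mod fs = 16 Hz.
16 Hz ≤ fs/2 = 28 Hz, appears at 16 Hz.
Distinct values: {4 Hz, 8 Hz, 16 Hz, 20 Hz} → 4.

4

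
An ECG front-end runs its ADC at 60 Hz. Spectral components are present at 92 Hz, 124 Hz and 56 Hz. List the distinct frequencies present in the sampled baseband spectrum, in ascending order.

4 Hz, 28 Hz

fs/2 = 30 Hz.
92 Hz mod fs = 32 Hz.
32 Hz > fs/2 = 30 Hz, folds to fs − 32 Hz = 28 Hz.
124 Hz mod fs = 4 Hz.
4 Hz ≤ fs/2 = 30 Hz, appears at 4 Hz.
56 Hz > fs/2 = 30 Hz, folds to fs − 56 Hz = 4 Hz.
Distinct values: {4 Hz, 28 Hz}.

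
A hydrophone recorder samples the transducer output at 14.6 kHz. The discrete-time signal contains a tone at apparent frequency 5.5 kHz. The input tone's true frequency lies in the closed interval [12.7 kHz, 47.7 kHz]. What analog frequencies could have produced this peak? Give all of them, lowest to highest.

Frequencies that alias to 5.5 kHz are k·fs ± 5.5 kHz for integer k ≥ 0.
k=0: 5.5 kHz.
k=1: 9.1 kHz, 20.1 kHz.
k=2: 23.7 kHz, 34.7 kHz.
k=3: 38.3 kHz, 49.3 kHz.
k=4: 52.9 kHz, 63.9 kHz.
Within [12.7 kHz, 47.7 kHz]: 20.1 kHz, 23.7 kHz, 34.7 kHz, 38.3 kHz.

20.1 kHz, 23.7 kHz, 34.7 kHz, 38.3 kHz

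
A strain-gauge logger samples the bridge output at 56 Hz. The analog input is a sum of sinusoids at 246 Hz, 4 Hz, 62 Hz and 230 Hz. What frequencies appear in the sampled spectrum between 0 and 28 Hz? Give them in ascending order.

fs/2 = 28 Hz.
246 Hz mod fs = 22 Hz.
22 Hz ≤ fs/2 = 28 Hz, appears at 22 Hz.
4 Hz ≤ fs/2 = 28 Hz, passes unchanged.
62 Hz mod fs = 6 Hz.
6 Hz ≤ fs/2 = 28 Hz, appears at 6 Hz.
230 Hz mod fs = 6 Hz.
6 Hz ≤ fs/2 = 28 Hz, appears at 6 Hz.
Distinct values: {4 Hz, 6 Hz, 22 Hz}.

4 Hz, 6 Hz, 22 Hz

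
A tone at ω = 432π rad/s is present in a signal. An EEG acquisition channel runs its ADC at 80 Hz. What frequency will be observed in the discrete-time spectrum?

ω = 432π rad/s → f = ω/(2π) = 216 Hz.
216 Hz mod fs = 56 Hz.
56 Hz > fs/2 = 40 Hz, folds to fs − 56 Hz = 24 Hz.

24 Hz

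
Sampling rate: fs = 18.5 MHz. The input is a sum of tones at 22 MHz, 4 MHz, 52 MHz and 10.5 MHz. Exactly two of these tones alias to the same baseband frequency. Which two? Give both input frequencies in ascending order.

22 MHz, 52 MHz

fs/2 = 9.25 MHz.
22 MHz mod fs = 3.5 MHz.
3.5 MHz ≤ fs/2 = 9.25 MHz, appears at 3.5 MHz.
4 MHz ≤ fs/2 = 9.25 MHz, passes unchanged.
52 MHz mod fs = 15 MHz.
15 MHz > fs/2 = 9.25 MHz, folds to fs − 15 MHz = 3.5 MHz.
10.5 MHz > fs/2 = 9.25 MHz, folds to fs − 10.5 MHz = 8 MHz.
22 MHz and 52 MHz both map to 3.5 MHz.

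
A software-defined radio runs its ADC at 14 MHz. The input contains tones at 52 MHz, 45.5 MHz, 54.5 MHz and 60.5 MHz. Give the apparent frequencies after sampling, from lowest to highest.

1.5 MHz, 3.5 MHz, 4 MHz, 4.5 MHz

fs/2 = 7 MHz.
52 MHz mod fs = 10 MHz.
10 MHz > fs/2 = 7 MHz, folds to fs − 10 MHz = 4 MHz.
45.5 MHz mod fs = 3.5 MHz.
3.5 MHz ≤ fs/2 = 7 MHz, appears at 3.5 MHz.
54.5 MHz mod fs = 12.5 MHz.
12.5 MHz > fs/2 = 7 MHz, folds to fs − 12.5 MHz = 1.5 MHz.
60.5 MHz mod fs = 4.5 MHz.
4.5 MHz ≤ fs/2 = 7 MHz, appears at 4.5 MHz.
Distinct values: {1.5 MHz, 3.5 MHz, 4 MHz, 4.5 MHz}.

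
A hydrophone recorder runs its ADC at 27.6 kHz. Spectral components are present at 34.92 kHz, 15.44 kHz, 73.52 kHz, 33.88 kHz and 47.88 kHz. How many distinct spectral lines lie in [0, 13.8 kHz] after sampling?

fs/2 = 13.8 kHz.
34.92 kHz mod fs = 7.32 kHz.
7.32 kHz ≤ fs/2 = 13.8 kHz, appears at 7.32 kHz.
15.44 kHz > fs/2 = 13.8 kHz, folds to fs − 15.44 kHz = 12.16 kHz.
73.52 kHz mod fs = 18.32 kHz.
18.32 kHz > fs/2 = 13.8 kHz, folds to fs − 18.32 kHz = 9.28 kHz.
33.88 kHz mod fs = 6.28 kHz.
6.28 kHz ≤ fs/2 = 13.8 kHz, appears at 6.28 kHz.
47.88 kHz mod fs = 20.28 kHz.
20.28 kHz > fs/2 = 13.8 kHz, folds to fs − 20.28 kHz = 7.32 kHz.
Distinct values: {6.28 kHz, 7.32 kHz, 9.28 kHz, 12.16 kHz} → 4.

4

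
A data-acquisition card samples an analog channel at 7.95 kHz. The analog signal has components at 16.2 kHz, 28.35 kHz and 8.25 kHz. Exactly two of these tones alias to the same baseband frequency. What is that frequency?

0.3 kHz

fs/2 = 3.975 kHz.
16.2 kHz mod fs = 0.3 kHz.
0.3 kHz ≤ fs/2 = 3.975 kHz, appears at 0.3 kHz.
28.35 kHz mod fs = 4.5 kHz.
4.5 kHz > fs/2 = 3.975 kHz, folds to fs − 4.5 kHz = 3.45 kHz.
8.25 kHz mod fs = 0.3 kHz.
0.3 kHz ≤ fs/2 = 3.975 kHz, appears at 0.3 kHz.
8.25 kHz and 16.2 kHz both map to 0.3 kHz.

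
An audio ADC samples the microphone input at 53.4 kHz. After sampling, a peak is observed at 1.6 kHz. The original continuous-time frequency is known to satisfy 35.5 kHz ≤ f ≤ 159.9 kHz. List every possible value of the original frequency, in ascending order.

Frequencies that alias to 1.6 kHz are k·fs ± 1.6 kHz for integer k ≥ 0.
k=0: 1.6 kHz.
k=1: 51.8 kHz, 55 kHz.
k=2: 105.2 kHz, 108.4 kHz.
k=3: 158.6 kHz, 161.8 kHz.
k=4: 212 kHz, 215.2 kHz.
Within [35.5 kHz, 159.9 kHz]: 51.8 kHz, 55 kHz, 105.2 kHz, 108.4 kHz, 158.6 kHz.

51.8 kHz, 55 kHz, 105.2 kHz, 108.4 kHz, 158.6 kHz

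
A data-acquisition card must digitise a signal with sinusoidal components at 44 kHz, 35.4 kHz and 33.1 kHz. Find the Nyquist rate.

88 kHz

Highest-frequency component: 44 kHz.
Nyquist rate = 2 × 44 kHz = 88 kHz.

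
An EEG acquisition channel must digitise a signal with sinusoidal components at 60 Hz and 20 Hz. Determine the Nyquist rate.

Highest-frequency component: 60 Hz.
Nyquist rate = 2 × 60 Hz = 120 Hz.

120 Hz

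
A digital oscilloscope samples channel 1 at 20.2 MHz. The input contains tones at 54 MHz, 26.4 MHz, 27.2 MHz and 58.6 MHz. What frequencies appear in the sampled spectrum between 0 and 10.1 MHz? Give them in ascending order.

fs/2 = 10.1 MHz.
54 MHz mod fs = 13.6 MHz.
13.6 MHz > fs/2 = 10.1 MHz, folds to fs − 13.6 MHz = 6.6 MHz.
26.4 MHz mod fs = 6.2 MHz.
6.2 MHz ≤ fs/2 = 10.1 MHz, appears at 6.2 MHz.
27.2 MHz mod fs = 7 MHz.
7 MHz ≤ fs/2 = 10.1 MHz, appears at 7 MHz.
58.6 MHz mod fs = 18.2 MHz.
18.2 MHz > fs/2 = 10.1 MHz, folds to fs − 18.2 MHz = 2 MHz.
Distinct values: {2 MHz, 6.2 MHz, 6.6 MHz, 7 MHz}.

2 MHz, 6.2 MHz, 6.6 MHz, 7 MHz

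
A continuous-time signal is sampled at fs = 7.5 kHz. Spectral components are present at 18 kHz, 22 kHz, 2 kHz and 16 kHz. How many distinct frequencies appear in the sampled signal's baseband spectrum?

fs/2 = 3.75 kHz.
18 kHz mod fs = 3 kHz.
3 kHz ≤ fs/2 = 3.75 kHz, appears at 3 kHz.
22 kHz mod fs = 7 kHz.
7 kHz > fs/2 = 3.75 kHz, folds to fs − 7 kHz = 0.5 kHz.
2 kHz ≤ fs/2 = 3.75 kHz, passes unchanged.
16 kHz mod fs = 1 kHz.
1 kHz ≤ fs/2 = 3.75 kHz, appears at 1 kHz.
Distinct values: {0.5 kHz, 1 kHz, 2 kHz, 3 kHz} → 4.

4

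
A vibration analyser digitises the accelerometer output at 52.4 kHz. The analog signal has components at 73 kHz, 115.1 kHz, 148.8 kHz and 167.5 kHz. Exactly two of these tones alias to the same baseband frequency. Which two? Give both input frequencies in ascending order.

115.1 kHz, 167.5 kHz

fs/2 = 26.2 kHz.
73 kHz mod fs = 20.6 kHz.
20.6 kHz ≤ fs/2 = 26.2 kHz, appears at 20.6 kHz.
115.1 kHz mod fs = 10.3 kHz.
10.3 kHz ≤ fs/2 = 26.2 kHz, appears at 10.3 kHz.
148.8 kHz mod fs = 44 kHz.
44 kHz > fs/2 = 26.2 kHz, folds to fs − 44 kHz = 8.4 kHz.
167.5 kHz mod fs = 10.3 kHz.
10.3 kHz ≤ fs/2 = 26.2 kHz, appears at 10.3 kHz.
115.1 kHz and 167.5 kHz both map to 10.3 kHz.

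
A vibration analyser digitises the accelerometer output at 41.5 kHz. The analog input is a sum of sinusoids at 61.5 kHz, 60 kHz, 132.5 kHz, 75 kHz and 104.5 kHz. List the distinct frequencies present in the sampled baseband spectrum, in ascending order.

8 kHz, 18.5 kHz, 20 kHz

fs/2 = 20.75 kHz.
61.5 kHz mod fs = 20 kHz.
20 kHz ≤ fs/2 = 20.75 kHz, appears at 20 kHz.
60 kHz mod fs = 18.5 kHz.
18.5 kHz ≤ fs/2 = 20.75 kHz, appears at 18.5 kHz.
132.5 kHz mod fs = 8 kHz.
8 kHz ≤ fs/2 = 20.75 kHz, appears at 8 kHz.
75 kHz mod fs = 33.5 kHz.
33.5 kHz > fs/2 = 20.75 kHz, folds to fs − 33.5 kHz = 8 kHz.
104.5 kHz mod fs = 21.5 kHz.
21.5 kHz > fs/2 = 20.75 kHz, folds to fs − 21.5 kHz = 20 kHz.
Distinct values: {8 kHz, 18.5 kHz, 20 kHz}.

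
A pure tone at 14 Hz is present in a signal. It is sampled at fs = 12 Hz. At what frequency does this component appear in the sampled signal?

14 Hz mod fs = 2 Hz.
2 Hz ≤ fs/2 = 6 Hz, appears at 2 Hz.

2 Hz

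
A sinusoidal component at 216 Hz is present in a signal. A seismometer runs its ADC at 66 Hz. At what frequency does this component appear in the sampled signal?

18 Hz

216 Hz mod fs = 18 Hz.
18 Hz ≤ fs/2 = 33 Hz, appears at 18 Hz.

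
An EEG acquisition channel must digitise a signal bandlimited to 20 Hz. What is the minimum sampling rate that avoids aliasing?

Nyquist rate = 2 × 20 Hz = 40 Hz.

40 Hz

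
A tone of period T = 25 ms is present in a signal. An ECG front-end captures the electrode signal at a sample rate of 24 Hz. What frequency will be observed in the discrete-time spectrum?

8 Hz

T = 25 ms → f = 1/T = 40 Hz.
40 Hz mod fs = 16 Hz.
16 Hz > fs/2 = 12 Hz, folds to fs − 16 Hz = 8 Hz.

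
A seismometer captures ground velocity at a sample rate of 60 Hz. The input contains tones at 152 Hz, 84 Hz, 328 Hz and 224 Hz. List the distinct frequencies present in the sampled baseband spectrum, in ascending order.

fs/2 = 30 Hz.
152 Hz mod fs = 32 Hz.
32 Hz > fs/2 = 30 Hz, folds to fs − 32 Hz = 28 Hz.
84 Hz mod fs = 24 Hz.
24 Hz ≤ fs/2 = 30 Hz, appears at 24 Hz.
328 Hz mod fs = 28 Hz.
28 Hz ≤ fs/2 = 30 Hz, appears at 28 Hz.
224 Hz mod fs = 44 Hz.
44 Hz > fs/2 = 30 Hz, folds to fs − 44 Hz = 16 Hz.
Distinct values: {16 Hz, 24 Hz, 28 Hz}.

16 Hz, 24 Hz, 28 Hz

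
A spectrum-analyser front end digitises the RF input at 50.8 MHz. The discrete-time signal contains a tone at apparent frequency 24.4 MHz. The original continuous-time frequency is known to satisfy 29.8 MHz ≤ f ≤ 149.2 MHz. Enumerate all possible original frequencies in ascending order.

Frequencies that alias to 24.4 MHz are k·fs ± 24.4 MHz for integer k ≥ 0.
k=0: 24.4 MHz.
k=1: 26.4 MHz, 75.2 MHz.
k=2: 77.2 MHz, 126 MHz.
k=3: 128 MHz, 176.8 MHz.
k=4: 178.8 MHz, 227.6 MHz.
Within [29.8 MHz, 149.2 MHz]: 75.2 MHz, 77.2 MHz, 126 MHz, 128 MHz.

75.2 MHz, 77.2 MHz, 126 MHz, 128 MHz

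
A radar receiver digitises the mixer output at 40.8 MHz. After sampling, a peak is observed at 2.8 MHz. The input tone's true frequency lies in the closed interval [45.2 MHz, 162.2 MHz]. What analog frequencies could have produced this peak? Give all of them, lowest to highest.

78.8 MHz, 84.4 MHz, 119.6 MHz, 125.2 MHz, 160.4 MHz

Frequencies that alias to 2.8 MHz are k·fs ± 2.8 MHz for integer k ≥ 0.
k=0: 2.8 MHz.
k=1: 38 MHz, 43.6 MHz.
k=2: 78.8 MHz, 84.4 MHz.
k=3: 119.6 MHz, 125.2 MHz.
k=4: 160.4 MHz, 166 MHz.
k=5: 201.2 MHz, 206.8 MHz.
Within [45.2 MHz, 162.2 MHz]: 78.8 MHz, 84.4 MHz, 119.6 MHz, 125.2 MHz, 160.4 MHz.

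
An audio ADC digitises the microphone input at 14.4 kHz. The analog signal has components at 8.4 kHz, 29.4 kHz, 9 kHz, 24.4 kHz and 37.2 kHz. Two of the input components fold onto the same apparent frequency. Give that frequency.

fs/2 = 7.2 kHz.
8.4 kHz > fs/2 = 7.2 kHz, folds to fs − 8.4 kHz = 6 kHz.
29.4 kHz mod fs = 0.6 kHz.
0.6 kHz ≤ fs/2 = 7.2 kHz, appears at 0.6 kHz.
9 kHz > fs/2 = 7.2 kHz, folds to fs − 9 kHz = 5.4 kHz.
24.4 kHz mod fs = 10 kHz.
10 kHz > fs/2 = 7.2 kHz, folds to fs − 10 kHz = 4.4 kHz.
37.2 kHz mod fs = 8.4 kHz.
8.4 kHz > fs/2 = 7.2 kHz, folds to fs − 8.4 kHz = 6 kHz.
8.4 kHz and 37.2 kHz both map to 6 kHz.

6 kHz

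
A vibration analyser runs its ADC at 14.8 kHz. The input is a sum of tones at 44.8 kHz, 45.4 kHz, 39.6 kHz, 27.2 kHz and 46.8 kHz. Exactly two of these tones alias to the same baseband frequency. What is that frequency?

fs/2 = 7.4 kHz.
44.8 kHz mod fs = 0.4 kHz.
0.4 kHz ≤ fs/2 = 7.4 kHz, appears at 0.4 kHz.
45.4 kHz mod fs = 1 kHz.
1 kHz ≤ fs/2 = 7.4 kHz, appears at 1 kHz.
39.6 kHz mod fs = 10 kHz.
10 kHz > fs/2 = 7.4 kHz, folds to fs − 10 kHz = 4.8 kHz.
27.2 kHz mod fs = 12.4 kHz.
12.4 kHz > fs/2 = 7.4 kHz, folds to fs − 12.4 kHz = 2.4 kHz.
46.8 kHz mod fs = 2.4 kHz.
2.4 kHz ≤ fs/2 = 7.4 kHz, appears at 2.4 kHz.
27.2 kHz and 46.8 kHz both map to 2.4 kHz.

2.4 kHz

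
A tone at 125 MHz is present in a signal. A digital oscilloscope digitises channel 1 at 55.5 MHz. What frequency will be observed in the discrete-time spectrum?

125 MHz mod fs = 14 MHz.
14 MHz ≤ fs/2 = 27.75 MHz, appears at 14 MHz.

14 MHz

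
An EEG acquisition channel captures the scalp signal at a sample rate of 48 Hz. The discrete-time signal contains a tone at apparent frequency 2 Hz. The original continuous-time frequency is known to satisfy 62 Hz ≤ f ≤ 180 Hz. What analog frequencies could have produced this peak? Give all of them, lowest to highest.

Frequencies that alias to 2 Hz are k·fs ± 2 Hz for integer k ≥ 0.
k=0: 2 Hz.
k=1: 46 Hz, 50 Hz.
k=2: 94 Hz, 98 Hz.
k=3: 142 Hz, 146 Hz.
k=4: 190 Hz, 194 Hz.
Within [62 Hz, 180 Hz]: 94 Hz, 98 Hz, 142 Hz, 146 Hz.

94 Hz, 98 Hz, 142 Hz, 146 Hz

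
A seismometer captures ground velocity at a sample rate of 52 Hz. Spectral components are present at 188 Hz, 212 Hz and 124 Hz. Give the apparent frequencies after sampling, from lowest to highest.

4 Hz, 20 Hz

fs/2 = 26 Hz.
188 Hz mod fs = 32 Hz.
32 Hz > fs/2 = 26 Hz, folds to fs − 32 Hz = 20 Hz.
212 Hz mod fs = 4 Hz.
4 Hz ≤ fs/2 = 26 Hz, appears at 4 Hz.
124 Hz mod fs = 20 Hz.
20 Hz ≤ fs/2 = 26 Hz, appears at 20 Hz.
Distinct values: {4 Hz, 20 Hz}.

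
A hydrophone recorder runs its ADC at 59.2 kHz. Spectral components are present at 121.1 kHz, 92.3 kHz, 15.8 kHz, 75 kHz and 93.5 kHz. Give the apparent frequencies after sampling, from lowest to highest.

fs/2 = 29.6 kHz.
121.1 kHz mod fs = 2.7 kHz.
2.7 kHz ≤ fs/2 = 29.6 kHz, appears at 2.7 kHz.
92.3 kHz mod fs = 33.1 kHz.
33.1 kHz > fs/2 = 29.6 kHz, folds to fs − 33.1 kHz = 26.1 kHz.
15.8 kHz ≤ fs/2 = 29.6 kHz, passes unchanged.
75 kHz mod fs = 15.8 kHz.
15.8 kHz ≤ fs/2 = 29.6 kHz, appears at 15.8 kHz.
93.5 kHz mod fs = 34.3 kHz.
34.3 kHz > fs/2 = 29.6 kHz, folds to fs − 34.3 kHz = 24.9 kHz.
Distinct values: {2.7 kHz, 15.8 kHz, 24.9 kHz, 26.1 kHz}.

2.7 kHz, 15.8 kHz, 24.9 kHz, 26.1 kHz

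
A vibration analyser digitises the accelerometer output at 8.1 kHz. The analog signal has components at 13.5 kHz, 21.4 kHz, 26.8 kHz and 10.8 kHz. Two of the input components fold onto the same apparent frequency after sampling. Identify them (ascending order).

10.8 kHz, 13.5 kHz

fs/2 = 4.05 kHz.
13.5 kHz mod fs = 5.4 kHz.
5.4 kHz > fs/2 = 4.05 kHz, folds to fs − 5.4 kHz = 2.7 kHz.
21.4 kHz mod fs = 5.2 kHz.
5.2 kHz > fs/2 = 4.05 kHz, folds to fs − 5.2 kHz = 2.9 kHz.
26.8 kHz mod fs = 2.5 kHz.
2.5 kHz ≤ fs/2 = 4.05 kHz, appears at 2.5 kHz.
10.8 kHz mod fs = 2.7 kHz.
2.7 kHz ≤ fs/2 = 4.05 kHz, appears at 2.7 kHz.
10.8 kHz and 13.5 kHz both map to 2.7 kHz.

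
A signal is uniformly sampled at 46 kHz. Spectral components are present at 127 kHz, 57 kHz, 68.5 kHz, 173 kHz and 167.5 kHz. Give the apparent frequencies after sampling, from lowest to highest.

11 kHz, 16.5 kHz, 22.5 kHz

fs/2 = 23 kHz.
127 kHz mod fs = 35 kHz.
35 kHz > fs/2 = 23 kHz, folds to fs − 35 kHz = 11 kHz.
57 kHz mod fs = 11 kHz.
11 kHz ≤ fs/2 = 23 kHz, appears at 11 kHz.
68.5 kHz mod fs = 22.5 kHz.
22.5 kHz ≤ fs/2 = 23 kHz, appears at 22.5 kHz.
173 kHz mod fs = 35 kHz.
35 kHz > fs/2 = 23 kHz, folds to fs − 35 kHz = 11 kHz.
167.5 kHz mod fs = 29.5 kHz.
29.5 kHz > fs/2 = 23 kHz, folds to fs − 29.5 kHz = 16.5 kHz.
Distinct values: {11 kHz, 16.5 kHz, 22.5 kHz}.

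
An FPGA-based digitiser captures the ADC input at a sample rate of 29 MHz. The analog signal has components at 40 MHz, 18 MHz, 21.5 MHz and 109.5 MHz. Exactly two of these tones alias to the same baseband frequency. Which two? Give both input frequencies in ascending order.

fs/2 = 14.5 MHz.
40 MHz mod fs = 11 MHz.
11 MHz ≤ fs/2 = 14.5 MHz, appears at 11 MHz.
18 MHz > fs/2 = 14.5 MHz, folds to fs − 18 MHz = 11 MHz.
21.5 MHz > fs/2 = 14.5 MHz, folds to fs − 21.5 MHz = 7.5 MHz.
109.5 MHz mod fs = 22.5 MHz.
22.5 MHz > fs/2 = 14.5 MHz, folds to fs − 22.5 MHz = 6.5 MHz.
18 MHz and 40 MHz both map to 11 MHz.

18 MHz, 40 MHz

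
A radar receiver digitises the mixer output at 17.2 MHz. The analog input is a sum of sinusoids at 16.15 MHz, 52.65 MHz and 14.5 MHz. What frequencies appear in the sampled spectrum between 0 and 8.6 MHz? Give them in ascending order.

fs/2 = 8.6 MHz.
16.15 MHz > fs/2 = 8.6 MHz, folds to fs − 16.15 MHz = 1.05 MHz.
52.65 MHz mod fs = 1.05 MHz.
1.05 MHz ≤ fs/2 = 8.6 MHz, appears at 1.05 MHz.
14.5 MHz > fs/2 = 8.6 MHz, folds to fs − 14.5 MHz = 2.7 MHz.
Distinct values: {1.05 MHz, 2.7 MHz}.

1.05 MHz, 2.7 MHz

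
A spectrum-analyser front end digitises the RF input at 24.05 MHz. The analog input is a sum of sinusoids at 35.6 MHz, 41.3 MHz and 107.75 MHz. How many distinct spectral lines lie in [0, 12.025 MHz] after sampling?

2

fs/2 = 12.025 MHz.
35.6 MHz mod fs = 11.55 MHz.
11.55 MHz ≤ fs/2 = 12.025 MHz, appears at 11.55 MHz.
41.3 MHz mod fs = 17.25 MHz.
17.25 MHz > fs/2 = 12.025 MHz, folds to fs − 17.25 MHz = 6.8 MHz.
107.75 MHz mod fs = 11.55 MHz.
11.55 MHz ≤ fs/2 = 12.025 MHz, appears at 11.55 MHz.
Distinct values: {6.8 MHz, 11.55 MHz} → 2.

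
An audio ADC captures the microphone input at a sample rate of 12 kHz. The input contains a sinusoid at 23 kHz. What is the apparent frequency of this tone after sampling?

23 kHz mod fs = 11 kHz.
11 kHz > fs/2 = 6 kHz, folds to fs − 11 kHz = 1 kHz.

1 kHz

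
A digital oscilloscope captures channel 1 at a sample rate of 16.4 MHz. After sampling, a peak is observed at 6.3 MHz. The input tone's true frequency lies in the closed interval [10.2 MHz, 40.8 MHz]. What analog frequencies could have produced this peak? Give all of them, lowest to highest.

22.7 MHz, 26.5 MHz, 39.1 MHz

Frequencies that alias to 6.3 MHz are k·fs ± 6.3 MHz for integer k ≥ 0.
k=0: 6.3 MHz.
k=1: 10.1 MHz, 22.7 MHz.
k=2: 26.5 MHz, 39.1 MHz.
k=3: 42.9 MHz, 55.5 MHz.
Within [10.2 MHz, 40.8 MHz]: 22.7 MHz, 26.5 MHz, 39.1 MHz.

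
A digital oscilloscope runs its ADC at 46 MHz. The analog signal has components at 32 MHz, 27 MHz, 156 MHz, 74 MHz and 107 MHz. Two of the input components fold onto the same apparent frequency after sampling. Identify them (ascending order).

74 MHz, 156 MHz

fs/2 = 23 MHz.
32 MHz > fs/2 = 23 MHz, folds to fs − 32 MHz = 14 MHz.
27 MHz > fs/2 = 23 MHz, folds to fs − 27 MHz = 19 MHz.
156 MHz mod fs = 18 MHz.
18 MHz ≤ fs/2 = 23 MHz, appears at 18 MHz.
74 MHz mod fs = 28 MHz.
28 MHz > fs/2 = 23 MHz, folds to fs − 28 MHz = 18 MHz.
107 MHz mod fs = 15 MHz.
15 MHz ≤ fs/2 = 23 MHz, appears at 15 MHz.
74 MHz and 156 MHz both map to 18 MHz.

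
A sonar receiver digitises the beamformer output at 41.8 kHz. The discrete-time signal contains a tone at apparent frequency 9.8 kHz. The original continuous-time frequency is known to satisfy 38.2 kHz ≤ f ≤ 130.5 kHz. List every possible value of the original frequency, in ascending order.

51.6 kHz, 73.8 kHz, 93.4 kHz, 115.6 kHz

Frequencies that alias to 9.8 kHz are k·fs ± 9.8 kHz for integer k ≥ 0.
k=0: 9.8 kHz.
k=1: 32 kHz, 51.6 kHz.
k=2: 73.8 kHz, 93.4 kHz.
k=3: 115.6 kHz, 135.2 kHz.
k=4: 157.4 kHz, 177 kHz.
Within [38.2 kHz, 130.5 kHz]: 51.6 kHz, 73.8 kHz, 93.4 kHz, 115.6 kHz.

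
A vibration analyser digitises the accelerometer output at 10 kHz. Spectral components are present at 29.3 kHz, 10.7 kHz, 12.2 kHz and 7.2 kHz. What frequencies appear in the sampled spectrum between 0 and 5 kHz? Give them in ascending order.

fs/2 = 5 kHz.
29.3 kHz mod fs = 9.3 kHz.
9.3 kHz > fs/2 = 5 kHz, folds to fs − 9.3 kHz = 0.7 kHz.
10.7 kHz mod fs = 0.7 kHz.
0.7 kHz ≤ fs/2 = 5 kHz, appears at 0.7 kHz.
12.2 kHz mod fs = 2.2 kHz.
2.2 kHz ≤ fs/2 = 5 kHz, appears at 2.2 kHz.
7.2 kHz > fs/2 = 5 kHz, folds to fs − 7.2 kHz = 2.8 kHz.
Distinct values: {0.7 kHz, 2.2 kHz, 2.8 kHz}.

0.7 kHz, 2.2 kHz, 2.8 kHz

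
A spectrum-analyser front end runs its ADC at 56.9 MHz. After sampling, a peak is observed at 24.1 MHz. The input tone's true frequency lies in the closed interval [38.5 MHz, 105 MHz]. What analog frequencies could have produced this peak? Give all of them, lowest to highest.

81 MHz, 89.7 MHz

Frequencies that alias to 24.1 MHz are k·fs ± 24.1 MHz for integer k ≥ 0.
k=0: 24.1 MHz.
k=1: 32.8 MHz, 81 MHz.
k=2: 89.7 MHz, 137.9 MHz.
k=3: 146.6 MHz, 194.8 MHz.
Within [38.5 MHz, 105 MHz]: 81 MHz, 89.7 MHz.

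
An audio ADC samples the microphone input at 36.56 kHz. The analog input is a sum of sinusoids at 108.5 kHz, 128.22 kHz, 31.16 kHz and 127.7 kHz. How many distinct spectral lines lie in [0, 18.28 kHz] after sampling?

fs/2 = 18.28 kHz.
108.5 kHz mod fs = 35.38 kHz.
35.38 kHz > fs/2 = 18.28 kHz, folds to fs − 35.38 kHz = 1.18 kHz.
128.22 kHz mod fs = 18.54 kHz.
18.54 kHz > fs/2 = 18.28 kHz, folds to fs − 18.54 kHz = 18.02 kHz.
31.16 kHz > fs/2 = 18.28 kHz, folds to fs − 31.16 kHz = 5.4 kHz.
127.7 kHz mod fs = 18.02 kHz.
18.02 kHz ≤ fs/2 = 18.28 kHz, appears at 18.02 kHz.
Distinct values: {1.18 kHz, 5.4 kHz, 18.02 kHz} → 3.

3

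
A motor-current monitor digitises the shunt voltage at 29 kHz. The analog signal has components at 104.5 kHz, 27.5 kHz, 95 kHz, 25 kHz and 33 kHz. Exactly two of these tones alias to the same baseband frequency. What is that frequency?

4 kHz

fs/2 = 14.5 kHz.
104.5 kHz mod fs = 17.5 kHz.
17.5 kHz > fs/2 = 14.5 kHz, folds to fs − 17.5 kHz = 11.5 kHz.
27.5 kHz > fs/2 = 14.5 kHz, folds to fs − 27.5 kHz = 1.5 kHz.
95 kHz mod fs = 8 kHz.
8 kHz ≤ fs/2 = 14.5 kHz, appears at 8 kHz.
25 kHz > fs/2 = 14.5 kHz, folds to fs − 25 kHz = 4 kHz.
33 kHz mod fs = 4 kHz.
4 kHz ≤ fs/2 = 14.5 kHz, appears at 4 kHz.
25 kHz and 33 kHz both map to 4 kHz.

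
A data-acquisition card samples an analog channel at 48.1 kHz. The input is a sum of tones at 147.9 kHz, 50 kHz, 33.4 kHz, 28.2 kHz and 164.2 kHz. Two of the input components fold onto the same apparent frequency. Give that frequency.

fs/2 = 24.05 kHz.
147.9 kHz mod fs = 3.6 kHz.
3.6 kHz ≤ fs/2 = 24.05 kHz, appears at 3.6 kHz.
50 kHz mod fs = 1.9 kHz.
1.9 kHz ≤ fs/2 = 24.05 kHz, appears at 1.9 kHz.
33.4 kHz > fs/2 = 24.05 kHz, folds to fs − 33.4 kHz = 14.7 kHz.
28.2 kHz > fs/2 = 24.05 kHz, folds to fs − 28.2 kHz = 19.9 kHz.
164.2 kHz mod fs = 19.9 kHz.
19.9 kHz ≤ fs/2 = 24.05 kHz, appears at 19.9 kHz.
28.2 kHz and 164.2 kHz both map to 19.9 kHz.

19.9 kHz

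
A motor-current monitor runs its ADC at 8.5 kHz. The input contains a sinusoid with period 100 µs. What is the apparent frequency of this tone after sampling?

1.5 kHz

T = 100 µs → f = 1/T = 10 kHz.
10 kHz mod fs = 1.5 kHz.
1.5 kHz ≤ fs/2 = 4.25 kHz, appears at 1.5 kHz.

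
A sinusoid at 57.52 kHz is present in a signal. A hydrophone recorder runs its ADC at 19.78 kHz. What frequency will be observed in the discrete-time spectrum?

1.82 kHz

57.52 kHz mod fs = 17.96 kHz.
17.96 kHz > fs/2 = 9.89 kHz, folds to fs − 17.96 kHz = 1.82 kHz.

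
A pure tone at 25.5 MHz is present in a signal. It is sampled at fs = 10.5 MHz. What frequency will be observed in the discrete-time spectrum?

4.5 MHz

25.5 MHz mod fs = 4.5 MHz.
4.5 MHz ≤ fs/2 = 5.25 MHz, appears at 4.5 MHz.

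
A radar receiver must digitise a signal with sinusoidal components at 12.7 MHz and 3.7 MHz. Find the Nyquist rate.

Highest-frequency component: 12.7 MHz.
Nyquist rate = 2 × 12.7 MHz = 25.4 MHz.

25.4 MHz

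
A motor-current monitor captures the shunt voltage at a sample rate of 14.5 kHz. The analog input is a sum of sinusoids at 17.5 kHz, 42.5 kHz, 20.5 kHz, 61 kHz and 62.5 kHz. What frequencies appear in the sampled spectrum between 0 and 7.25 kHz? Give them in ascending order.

1 kHz, 3 kHz, 4.5 kHz, 6 kHz

fs/2 = 7.25 kHz.
17.5 kHz mod fs = 3 kHz.
3 kHz ≤ fs/2 = 7.25 kHz, appears at 3 kHz.
42.5 kHz mod fs = 13.5 kHz.
13.5 kHz > fs/2 = 7.25 kHz, folds to fs − 13.5 kHz = 1 kHz.
20.5 kHz mod fs = 6 kHz.
6 kHz ≤ fs/2 = 7.25 kHz, appears at 6 kHz.
61 kHz mod fs = 3 kHz.
3 kHz ≤ fs/2 = 7.25 kHz, appears at 3 kHz.
62.5 kHz mod fs = 4.5 kHz.
4.5 kHz ≤ fs/2 = 7.25 kHz, appears at 4.5 kHz.
Distinct values: {1 kHz, 3 kHz, 4.5 kHz, 6 kHz}.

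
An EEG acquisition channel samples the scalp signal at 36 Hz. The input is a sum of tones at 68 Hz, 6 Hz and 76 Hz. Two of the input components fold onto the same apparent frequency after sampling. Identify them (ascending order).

68 Hz, 76 Hz

fs/2 = 18 Hz.
68 Hz mod fs = 32 Hz.
32 Hz > fs/2 = 18 Hz, folds to fs − 32 Hz = 4 Hz.
6 Hz ≤ fs/2 = 18 Hz, passes unchanged.
76 Hz mod fs = 4 Hz.
4 Hz ≤ fs/2 = 18 Hz, appears at 4 Hz.
68 Hz and 76 Hz both map to 4 Hz.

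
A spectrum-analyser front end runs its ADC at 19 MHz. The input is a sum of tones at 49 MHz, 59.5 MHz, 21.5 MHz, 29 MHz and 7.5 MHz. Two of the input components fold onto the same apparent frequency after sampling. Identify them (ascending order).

21.5 MHz, 59.5 MHz

fs/2 = 9.5 MHz.
49 MHz mod fs = 11 MHz.
11 MHz > fs/2 = 9.5 MHz, folds to fs − 11 MHz = 8 MHz.
59.5 MHz mod fs = 2.5 MHz.
2.5 MHz ≤ fs/2 = 9.5 MHz, appears at 2.5 MHz.
21.5 MHz mod fs = 2.5 MHz.
2.5 MHz ≤ fs/2 = 9.5 MHz, appears at 2.5 MHz.
29 MHz mod fs = 10 MHz.
10 MHz > fs/2 = 9.5 MHz, folds to fs − 10 MHz = 9 MHz.
7.5 MHz ≤ fs/2 = 9.5 MHz, passes unchanged.
21.5 MHz and 59.5 MHz both map to 2.5 MHz.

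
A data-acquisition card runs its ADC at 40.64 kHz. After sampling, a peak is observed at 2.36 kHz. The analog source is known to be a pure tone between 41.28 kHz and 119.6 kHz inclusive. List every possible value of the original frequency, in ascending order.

Frequencies that alias to 2.36 kHz are k·fs ± 2.36 kHz for integer k ≥ 0.
k=0: 2.36 kHz.
k=1: 38.28 kHz, 43 kHz.
k=2: 78.92 kHz, 83.64 kHz.
k=3: 119.56 kHz, 124.28 kHz.
k=4: 160.2 kHz, 164.92 kHz.
Within [41.28 kHz, 119.6 kHz]: 43 kHz, 78.92 kHz, 83.64 kHz, 119.56 kHz.

43 kHz, 78.92 kHz, 83.64 kHz, 119.56 kHz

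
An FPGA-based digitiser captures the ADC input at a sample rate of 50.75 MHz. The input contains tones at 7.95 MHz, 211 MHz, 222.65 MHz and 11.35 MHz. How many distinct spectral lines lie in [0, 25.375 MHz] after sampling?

4

fs/2 = 25.375 MHz.
7.95 MHz ≤ fs/2 = 25.375 MHz, passes unchanged.
211 MHz mod fs = 8 MHz.
8 MHz ≤ fs/2 = 25.375 MHz, appears at 8 MHz.
222.65 MHz mod fs = 19.65 MHz.
19.65 MHz ≤ fs/2 = 25.375 MHz, appears at 19.65 MHz.
11.35 MHz ≤ fs/2 = 25.375 MHz, passes unchanged.
Distinct values: {7.95 MHz, 8 MHz, 11.35 MHz, 19.65 MHz} → 4.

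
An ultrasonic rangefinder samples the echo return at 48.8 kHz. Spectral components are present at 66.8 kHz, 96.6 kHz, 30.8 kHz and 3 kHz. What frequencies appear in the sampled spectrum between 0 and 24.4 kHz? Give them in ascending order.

1 kHz, 3 kHz, 18 kHz

fs/2 = 24.4 kHz.
66.8 kHz mod fs = 18 kHz.
18 kHz ≤ fs/2 = 24.4 kHz, appears at 18 kHz.
96.6 kHz mod fs = 47.8 kHz.
47.8 kHz > fs/2 = 24.4 kHz, folds to fs − 47.8 kHz = 1 kHz.
30.8 kHz > fs/2 = 24.4 kHz, folds to fs − 30.8 kHz = 18 kHz.
3 kHz ≤ fs/2 = 24.4 kHz, passes unchanged.
Distinct values: {1 kHz, 3 kHz, 18 kHz}.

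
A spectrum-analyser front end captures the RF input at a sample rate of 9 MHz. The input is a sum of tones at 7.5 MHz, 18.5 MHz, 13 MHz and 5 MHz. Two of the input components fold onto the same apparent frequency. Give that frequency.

4 MHz

fs/2 = 4.5 MHz.
7.5 MHz > fs/2 = 4.5 MHz, folds to fs − 7.5 MHz = 1.5 MHz.
18.5 MHz mod fs = 0.5 MHz.
0.5 MHz ≤ fs/2 = 4.5 MHz, appears at 0.5 MHz.
13 MHz mod fs = 4 MHz.
4 MHz ≤ fs/2 = 4.5 MHz, appears at 4 MHz.
5 MHz > fs/2 = 4.5 MHz, folds to fs − 5 MHz = 4 MHz.
5 MHz and 13 MHz both map to 4 MHz.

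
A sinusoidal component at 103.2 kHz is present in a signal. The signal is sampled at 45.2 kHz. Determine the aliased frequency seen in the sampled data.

103.2 kHz mod fs = 12.8 kHz.
12.8 kHz ≤ fs/2 = 22.6 kHz, appears at 12.8 kHz.

12.8 kHz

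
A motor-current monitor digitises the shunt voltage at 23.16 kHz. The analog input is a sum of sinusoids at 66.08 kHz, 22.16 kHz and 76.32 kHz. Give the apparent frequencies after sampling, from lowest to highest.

1 kHz, 3.4 kHz, 6.84 kHz

fs/2 = 11.58 kHz.
66.08 kHz mod fs = 19.76 kHz.
19.76 kHz > fs/2 = 11.58 kHz, folds to fs − 19.76 kHz = 3.4 kHz.
22.16 kHz > fs/2 = 11.58 kHz, folds to fs − 22.16 kHz = 1 kHz.
76.32 kHz mod fs = 6.84 kHz.
6.84 kHz ≤ fs/2 = 11.58 kHz, appears at 6.84 kHz.
Distinct values: {1 kHz, 3.4 kHz, 6.84 kHz}.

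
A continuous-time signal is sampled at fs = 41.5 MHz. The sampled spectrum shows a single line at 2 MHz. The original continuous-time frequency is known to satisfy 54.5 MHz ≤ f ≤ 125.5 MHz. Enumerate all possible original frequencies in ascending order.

Frequencies that alias to 2 MHz are k·fs ± 2 MHz for integer k ≥ 0.
k=0: 2 MHz.
k=1: 39.5 MHz, 43.5 MHz.
k=2: 81 MHz, 85 MHz.
k=3: 122.5 MHz, 126.5 MHz.
k=4: 164 MHz, 168 MHz.
Within [54.5 MHz, 125.5 MHz]: 81 MHz, 85 MHz, 122.5 MHz.

81 MHz, 85 MHz, 122.5 MHz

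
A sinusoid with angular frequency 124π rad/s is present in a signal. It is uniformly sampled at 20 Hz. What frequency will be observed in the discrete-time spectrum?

2 Hz

ω = 124π rad/s → f = ω/(2π) = 62 Hz.
62 Hz mod fs = 2 Hz.
2 Hz ≤ fs/2 = 10 Hz, appears at 2 Hz.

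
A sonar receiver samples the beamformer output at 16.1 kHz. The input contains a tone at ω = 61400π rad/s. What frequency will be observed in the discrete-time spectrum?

1.5 kHz

ω = 61400π rad/s → f = ω/(2π) = 30700 Hz = 30.7 kHz.
30.7 kHz mod fs = 14.6 kHz.
14.6 kHz > fs/2 = 8.05 kHz, folds to fs − 14.6 kHz = 1.5 kHz.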